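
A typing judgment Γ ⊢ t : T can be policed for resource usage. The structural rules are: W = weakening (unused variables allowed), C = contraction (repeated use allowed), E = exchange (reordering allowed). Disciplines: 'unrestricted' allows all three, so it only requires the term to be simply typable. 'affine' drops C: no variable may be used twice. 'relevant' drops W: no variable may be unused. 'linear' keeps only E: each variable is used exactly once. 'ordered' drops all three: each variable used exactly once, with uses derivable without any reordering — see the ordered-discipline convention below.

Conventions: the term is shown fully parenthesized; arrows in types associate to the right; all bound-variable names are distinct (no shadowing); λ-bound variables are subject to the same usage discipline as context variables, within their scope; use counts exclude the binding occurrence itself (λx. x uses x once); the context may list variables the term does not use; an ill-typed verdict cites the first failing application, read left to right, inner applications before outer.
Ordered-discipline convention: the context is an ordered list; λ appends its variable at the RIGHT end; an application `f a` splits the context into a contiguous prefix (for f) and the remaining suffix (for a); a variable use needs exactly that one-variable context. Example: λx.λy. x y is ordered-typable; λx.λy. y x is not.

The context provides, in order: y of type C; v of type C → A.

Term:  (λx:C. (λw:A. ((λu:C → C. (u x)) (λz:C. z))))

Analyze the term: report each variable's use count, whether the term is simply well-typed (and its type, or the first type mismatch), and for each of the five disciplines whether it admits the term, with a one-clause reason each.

counts: y: 0×, v: 0×, x (bound): 1×, w (bound): 0×, u (bound): 1×, z (bound): 1×
left-to-right use order: u, x, z
typing: well-typed — term : C → A → C
ordered ✗ (needs weakening: y, v, w unused)
linear ✗ (needs weakening: y, v, w unused)
affine ✓ (y, v, x, w, u, z: no repeats, contraction unneeded)
relevant ✗ (needs weakening: y, v, w unused)
unrestricted ✓ (type-checks (C → A → C) and nothing is barred)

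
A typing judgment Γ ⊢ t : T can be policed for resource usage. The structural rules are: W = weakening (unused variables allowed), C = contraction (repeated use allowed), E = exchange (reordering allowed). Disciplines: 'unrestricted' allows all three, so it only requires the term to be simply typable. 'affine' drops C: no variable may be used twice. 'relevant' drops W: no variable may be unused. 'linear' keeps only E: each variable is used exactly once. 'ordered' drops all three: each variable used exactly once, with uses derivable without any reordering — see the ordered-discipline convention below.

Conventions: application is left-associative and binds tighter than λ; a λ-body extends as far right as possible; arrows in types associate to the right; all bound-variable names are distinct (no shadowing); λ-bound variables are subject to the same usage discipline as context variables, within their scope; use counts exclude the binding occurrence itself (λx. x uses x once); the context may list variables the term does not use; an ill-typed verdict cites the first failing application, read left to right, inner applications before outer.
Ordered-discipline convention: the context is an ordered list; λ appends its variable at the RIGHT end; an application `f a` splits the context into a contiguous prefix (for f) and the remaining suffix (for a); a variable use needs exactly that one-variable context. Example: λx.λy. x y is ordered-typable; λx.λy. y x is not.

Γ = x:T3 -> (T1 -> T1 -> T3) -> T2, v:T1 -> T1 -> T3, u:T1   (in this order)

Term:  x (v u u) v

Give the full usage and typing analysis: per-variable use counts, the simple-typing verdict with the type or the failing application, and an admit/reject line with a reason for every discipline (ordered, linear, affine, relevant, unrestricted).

counts: x: 1×; v: 2×; u: 2×
uses in reading order: x, v, u, u, v
typing: well-typed at T2
ordered: ✗, v ×2, u ×2 used more than once (contraction)
linear: ✗, v ×2, u ×2 used more than once (contraction)
affine: ✗, v ×2, u ×2 used more than once (contraction)
relevant: ✓, none of x, v, u goes unused
unrestricted: ✓, simply typable at T2; W, C, E all held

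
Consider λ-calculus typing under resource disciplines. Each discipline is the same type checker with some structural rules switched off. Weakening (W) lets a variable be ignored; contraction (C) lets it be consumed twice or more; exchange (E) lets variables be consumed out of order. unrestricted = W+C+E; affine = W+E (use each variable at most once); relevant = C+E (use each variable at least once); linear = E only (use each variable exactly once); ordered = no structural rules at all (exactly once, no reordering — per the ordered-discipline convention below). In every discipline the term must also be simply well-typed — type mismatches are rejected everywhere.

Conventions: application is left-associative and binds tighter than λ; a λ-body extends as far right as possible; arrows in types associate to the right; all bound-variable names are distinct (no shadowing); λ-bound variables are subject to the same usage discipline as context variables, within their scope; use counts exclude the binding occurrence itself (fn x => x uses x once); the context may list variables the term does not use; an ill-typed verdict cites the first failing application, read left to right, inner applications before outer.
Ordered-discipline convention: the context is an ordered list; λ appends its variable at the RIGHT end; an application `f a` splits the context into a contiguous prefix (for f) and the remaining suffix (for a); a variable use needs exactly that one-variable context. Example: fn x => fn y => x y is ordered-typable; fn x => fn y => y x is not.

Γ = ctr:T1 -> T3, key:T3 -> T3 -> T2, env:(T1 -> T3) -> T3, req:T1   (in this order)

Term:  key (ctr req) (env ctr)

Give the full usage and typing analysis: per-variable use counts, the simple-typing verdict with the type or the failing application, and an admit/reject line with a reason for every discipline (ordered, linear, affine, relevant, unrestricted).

use counts: ctr: 2×, key: 1×, env: 1×, req: 1×
uses in reading order: key, ctr, req, env, ctr
typing: the term checks, with type T2
ordered: ✗, uses contraction: ctr ×2
linear: ✗, uses contraction: ctr ×2
affine: ✗, uses contraction: ctr ×2
relevant: ✓, ctr, key, env, req: all used, weakening unneeded
unrestricted: ✓, type-checks (T2) and nothing is barred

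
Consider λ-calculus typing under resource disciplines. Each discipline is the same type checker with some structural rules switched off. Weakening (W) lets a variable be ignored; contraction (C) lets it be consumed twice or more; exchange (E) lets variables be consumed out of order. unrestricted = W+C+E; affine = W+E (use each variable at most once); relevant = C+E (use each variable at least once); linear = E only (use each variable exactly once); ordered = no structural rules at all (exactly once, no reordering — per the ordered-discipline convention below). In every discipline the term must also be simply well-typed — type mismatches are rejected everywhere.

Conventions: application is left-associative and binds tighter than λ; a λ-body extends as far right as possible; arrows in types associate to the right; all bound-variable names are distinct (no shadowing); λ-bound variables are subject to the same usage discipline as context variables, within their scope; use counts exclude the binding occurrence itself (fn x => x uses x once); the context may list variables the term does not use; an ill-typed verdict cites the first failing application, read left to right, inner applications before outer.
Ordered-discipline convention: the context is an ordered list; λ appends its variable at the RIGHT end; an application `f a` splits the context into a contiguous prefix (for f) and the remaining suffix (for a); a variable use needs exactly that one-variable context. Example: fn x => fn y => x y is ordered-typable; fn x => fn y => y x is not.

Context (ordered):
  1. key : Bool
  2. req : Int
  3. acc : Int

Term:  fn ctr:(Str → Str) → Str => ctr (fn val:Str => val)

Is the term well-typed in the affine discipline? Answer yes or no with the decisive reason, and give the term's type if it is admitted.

yes — none of key, req, acc, ctr, val used more than once; term : ((Str → Str) → Str) → Str
usage: key=0, req=0, acc=0, ctr [bound]=1, val [bound]=1
order of uses: ctr, val
typing: ✓ — ((Str → Str) → Str) → Str
all disciplines: ordered ✗; linear ✗; affine ✓; relevant ✗; unrestricted ✓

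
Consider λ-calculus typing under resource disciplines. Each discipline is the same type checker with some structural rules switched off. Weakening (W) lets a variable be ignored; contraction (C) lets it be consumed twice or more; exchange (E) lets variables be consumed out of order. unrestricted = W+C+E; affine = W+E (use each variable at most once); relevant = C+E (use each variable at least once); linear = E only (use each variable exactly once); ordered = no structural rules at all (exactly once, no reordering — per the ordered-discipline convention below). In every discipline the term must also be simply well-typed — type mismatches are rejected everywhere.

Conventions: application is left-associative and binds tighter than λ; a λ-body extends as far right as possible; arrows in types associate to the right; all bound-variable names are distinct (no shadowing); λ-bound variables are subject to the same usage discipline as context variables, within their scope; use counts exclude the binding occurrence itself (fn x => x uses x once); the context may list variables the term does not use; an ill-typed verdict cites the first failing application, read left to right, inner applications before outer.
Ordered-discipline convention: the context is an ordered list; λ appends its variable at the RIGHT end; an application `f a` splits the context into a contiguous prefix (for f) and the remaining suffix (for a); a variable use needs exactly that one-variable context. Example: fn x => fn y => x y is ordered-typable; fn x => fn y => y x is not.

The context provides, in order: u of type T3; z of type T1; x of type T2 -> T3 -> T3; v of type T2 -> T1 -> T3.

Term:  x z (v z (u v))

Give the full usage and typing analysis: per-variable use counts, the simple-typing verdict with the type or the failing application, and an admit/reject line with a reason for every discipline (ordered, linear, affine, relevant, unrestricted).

use counts: u ×1; z ×2; x ×1; v ×2
order of uses: x, z, v, z, u, v
typing: ill-typed: a function awaiting T2 gets T1
ordered ✗ (fails simple typing)
linear ✗ (a type mismatch blocks all five)
affine ✗ (the type mismatch rejects it)
relevant ✗ (not simply typable)
unrestricted ✗ (fails simple typing)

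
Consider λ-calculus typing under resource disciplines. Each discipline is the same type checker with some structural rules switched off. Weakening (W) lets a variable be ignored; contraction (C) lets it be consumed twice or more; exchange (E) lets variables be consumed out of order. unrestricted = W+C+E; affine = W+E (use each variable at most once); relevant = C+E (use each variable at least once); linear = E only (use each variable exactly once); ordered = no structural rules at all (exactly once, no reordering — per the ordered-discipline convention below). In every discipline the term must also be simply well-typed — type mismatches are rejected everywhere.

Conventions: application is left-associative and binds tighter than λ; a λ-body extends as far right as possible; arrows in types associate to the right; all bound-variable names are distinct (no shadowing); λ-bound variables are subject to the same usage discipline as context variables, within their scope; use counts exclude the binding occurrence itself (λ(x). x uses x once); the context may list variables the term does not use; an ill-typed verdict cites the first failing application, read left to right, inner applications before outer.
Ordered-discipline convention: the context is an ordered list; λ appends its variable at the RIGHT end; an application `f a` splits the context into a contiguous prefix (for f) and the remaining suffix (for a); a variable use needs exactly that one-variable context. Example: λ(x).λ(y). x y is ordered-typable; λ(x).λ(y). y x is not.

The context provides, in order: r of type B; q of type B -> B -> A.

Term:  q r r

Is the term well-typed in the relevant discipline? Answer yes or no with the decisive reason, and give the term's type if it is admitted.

yes — at least one use each (r, q); term : A
usage: r: 2×; q: 1×
order of uses: q, r, r
typing: ✓ — A
all disciplines: ordered ✗ | linear ✗ | affine ✗ | relevant ✓ | unrestricted ✓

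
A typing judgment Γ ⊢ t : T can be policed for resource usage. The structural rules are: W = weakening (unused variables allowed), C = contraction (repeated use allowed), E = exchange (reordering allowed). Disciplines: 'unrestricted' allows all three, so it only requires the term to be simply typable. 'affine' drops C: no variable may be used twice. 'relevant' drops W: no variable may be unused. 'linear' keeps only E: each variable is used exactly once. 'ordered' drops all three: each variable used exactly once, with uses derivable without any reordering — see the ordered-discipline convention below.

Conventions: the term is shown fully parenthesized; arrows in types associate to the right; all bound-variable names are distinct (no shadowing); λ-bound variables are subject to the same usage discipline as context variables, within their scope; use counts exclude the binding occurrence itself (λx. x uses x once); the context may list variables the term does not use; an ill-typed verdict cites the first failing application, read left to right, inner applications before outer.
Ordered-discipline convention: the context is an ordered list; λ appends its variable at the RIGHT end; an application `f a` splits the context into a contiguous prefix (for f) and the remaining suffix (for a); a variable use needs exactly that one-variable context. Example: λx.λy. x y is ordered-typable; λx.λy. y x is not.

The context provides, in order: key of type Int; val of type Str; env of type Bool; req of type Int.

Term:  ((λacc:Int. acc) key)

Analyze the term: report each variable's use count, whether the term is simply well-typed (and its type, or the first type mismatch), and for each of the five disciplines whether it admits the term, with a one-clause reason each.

variable uses: key: 1, val: 0, env: 0, req: 0, acc (bound): 1
order of uses: acc, key
typing: well-typed — term : Int
ordered: ✗ — needs weakening: val, env, req unused
linear: ✗ — needs weakening: val, env, req unused
affine: ✓ — none of key, val, env, req, acc used more than once
relevant: ✗ — needs weakening: val, env, req unused
unrestricted: ✓ — type-checks (Int) and nothing is barred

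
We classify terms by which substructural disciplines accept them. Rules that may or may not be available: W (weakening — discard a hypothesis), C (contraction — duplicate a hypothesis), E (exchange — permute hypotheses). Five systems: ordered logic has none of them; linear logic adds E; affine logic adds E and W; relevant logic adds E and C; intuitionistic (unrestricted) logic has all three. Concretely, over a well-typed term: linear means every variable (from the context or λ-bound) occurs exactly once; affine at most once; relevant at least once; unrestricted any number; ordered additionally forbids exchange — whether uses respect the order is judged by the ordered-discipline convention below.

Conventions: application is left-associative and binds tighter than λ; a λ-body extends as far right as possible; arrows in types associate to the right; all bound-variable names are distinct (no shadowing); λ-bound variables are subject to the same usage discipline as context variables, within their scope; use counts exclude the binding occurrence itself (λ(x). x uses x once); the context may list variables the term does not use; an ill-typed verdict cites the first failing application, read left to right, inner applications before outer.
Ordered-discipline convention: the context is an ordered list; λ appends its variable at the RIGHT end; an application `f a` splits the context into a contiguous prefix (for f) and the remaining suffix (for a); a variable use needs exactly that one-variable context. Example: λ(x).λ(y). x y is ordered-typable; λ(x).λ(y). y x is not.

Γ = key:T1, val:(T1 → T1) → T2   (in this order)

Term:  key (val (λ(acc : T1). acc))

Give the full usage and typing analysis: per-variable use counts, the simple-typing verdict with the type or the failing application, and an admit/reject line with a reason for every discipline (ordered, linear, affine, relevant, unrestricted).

counts: key: 1×, val: 1×, acc [bound]: 1×
uses in reading order: key, val, acc
typing: ill-typed: non-arrow in function slot: T1
ordered: ✗ — a type mismatch blocks all five
linear: ✗ — the type mismatch rejects it
affine: ✗ — not simply typable
relevant: ✗ — fails simple typing
unrestricted: ✗ — a type mismatch blocks all five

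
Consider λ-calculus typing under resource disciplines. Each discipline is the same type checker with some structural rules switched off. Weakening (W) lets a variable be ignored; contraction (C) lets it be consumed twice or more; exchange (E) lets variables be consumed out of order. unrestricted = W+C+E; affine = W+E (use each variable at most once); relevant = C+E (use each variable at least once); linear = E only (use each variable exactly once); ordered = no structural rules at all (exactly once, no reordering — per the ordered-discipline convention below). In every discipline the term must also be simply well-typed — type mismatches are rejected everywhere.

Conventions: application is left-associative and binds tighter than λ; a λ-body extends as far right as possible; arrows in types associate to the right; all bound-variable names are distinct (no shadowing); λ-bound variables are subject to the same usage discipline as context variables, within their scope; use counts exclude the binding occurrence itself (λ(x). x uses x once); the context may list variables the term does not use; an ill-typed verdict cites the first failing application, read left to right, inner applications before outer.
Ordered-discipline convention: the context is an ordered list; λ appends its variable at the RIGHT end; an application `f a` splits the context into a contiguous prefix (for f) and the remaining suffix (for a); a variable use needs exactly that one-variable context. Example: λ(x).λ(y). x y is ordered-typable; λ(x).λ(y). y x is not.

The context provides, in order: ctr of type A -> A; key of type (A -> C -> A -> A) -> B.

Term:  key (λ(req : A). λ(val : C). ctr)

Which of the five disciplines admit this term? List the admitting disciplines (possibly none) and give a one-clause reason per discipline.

admitted in: affine, unrestricted
variable uses: ctr=1, key=1, req [bound]=0, val [bound]=0
left-to-right use order: key, ctr
typing: ✓ — B
ordered ✗ (req, val left unused)
linear ✗ (req, val left unused)
affine ✓ (at most one use each (ctr, key, req, val))
relevant ✗ (req, val left unused)
unrestricted ✓ (type-checks (B) and nothing is barred)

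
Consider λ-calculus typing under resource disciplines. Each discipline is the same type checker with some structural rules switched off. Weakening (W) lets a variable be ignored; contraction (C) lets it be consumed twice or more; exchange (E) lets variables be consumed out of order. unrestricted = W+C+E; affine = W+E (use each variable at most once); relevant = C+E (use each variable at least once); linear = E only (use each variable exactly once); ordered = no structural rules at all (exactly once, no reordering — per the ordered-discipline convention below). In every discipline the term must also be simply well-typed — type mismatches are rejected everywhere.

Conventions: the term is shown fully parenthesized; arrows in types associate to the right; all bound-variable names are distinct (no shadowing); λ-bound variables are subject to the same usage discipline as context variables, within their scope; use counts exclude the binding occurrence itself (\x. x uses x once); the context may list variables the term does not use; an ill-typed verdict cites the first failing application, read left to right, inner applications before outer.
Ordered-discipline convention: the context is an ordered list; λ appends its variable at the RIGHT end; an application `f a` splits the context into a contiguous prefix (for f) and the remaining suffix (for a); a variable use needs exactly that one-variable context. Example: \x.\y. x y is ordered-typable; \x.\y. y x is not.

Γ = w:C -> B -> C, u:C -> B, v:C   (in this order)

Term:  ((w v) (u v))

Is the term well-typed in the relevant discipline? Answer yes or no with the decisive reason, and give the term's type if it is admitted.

yes — at least one use each (w, u, v); term : C
use counts: w ×1; u ×1; v ×2
use order (left to right): w, v, u, v
typing: well-typed — term : C
across the five disciplines: ordered ✗ · linear ✗ · affine ✗ · relevant ✓ · unrestricted ✓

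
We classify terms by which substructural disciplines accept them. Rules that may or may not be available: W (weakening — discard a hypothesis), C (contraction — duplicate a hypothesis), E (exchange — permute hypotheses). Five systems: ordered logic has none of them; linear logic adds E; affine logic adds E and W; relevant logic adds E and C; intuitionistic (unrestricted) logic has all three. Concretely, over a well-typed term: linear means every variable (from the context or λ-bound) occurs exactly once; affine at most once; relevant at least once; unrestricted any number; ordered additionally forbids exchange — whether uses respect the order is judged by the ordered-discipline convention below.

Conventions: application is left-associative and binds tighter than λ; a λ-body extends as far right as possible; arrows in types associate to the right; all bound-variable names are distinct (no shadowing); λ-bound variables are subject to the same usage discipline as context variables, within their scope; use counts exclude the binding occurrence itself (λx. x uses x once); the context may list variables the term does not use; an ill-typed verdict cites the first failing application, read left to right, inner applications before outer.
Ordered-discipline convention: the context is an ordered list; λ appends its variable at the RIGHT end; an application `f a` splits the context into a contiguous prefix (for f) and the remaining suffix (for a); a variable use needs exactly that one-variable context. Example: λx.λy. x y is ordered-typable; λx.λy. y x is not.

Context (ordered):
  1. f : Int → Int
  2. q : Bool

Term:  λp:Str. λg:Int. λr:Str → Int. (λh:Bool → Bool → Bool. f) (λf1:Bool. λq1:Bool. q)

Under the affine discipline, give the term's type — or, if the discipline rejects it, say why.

term : Str → Int → (Str → Int) → Int → Int
counts: f: 1, q: 1, p [bound]: 0, g [bound]: 0, r [bound]: 0, h [bound]: 0, f1 [bound]: 0, q1 [bound]: 0
left-to-right use order: f, q
typing: the term checks, with type Str → Int → (Str → Int) → Int → Int
all disciplines: ordered ✗; linear ✗; affine ✓; relevant ✗; unrestricted ✓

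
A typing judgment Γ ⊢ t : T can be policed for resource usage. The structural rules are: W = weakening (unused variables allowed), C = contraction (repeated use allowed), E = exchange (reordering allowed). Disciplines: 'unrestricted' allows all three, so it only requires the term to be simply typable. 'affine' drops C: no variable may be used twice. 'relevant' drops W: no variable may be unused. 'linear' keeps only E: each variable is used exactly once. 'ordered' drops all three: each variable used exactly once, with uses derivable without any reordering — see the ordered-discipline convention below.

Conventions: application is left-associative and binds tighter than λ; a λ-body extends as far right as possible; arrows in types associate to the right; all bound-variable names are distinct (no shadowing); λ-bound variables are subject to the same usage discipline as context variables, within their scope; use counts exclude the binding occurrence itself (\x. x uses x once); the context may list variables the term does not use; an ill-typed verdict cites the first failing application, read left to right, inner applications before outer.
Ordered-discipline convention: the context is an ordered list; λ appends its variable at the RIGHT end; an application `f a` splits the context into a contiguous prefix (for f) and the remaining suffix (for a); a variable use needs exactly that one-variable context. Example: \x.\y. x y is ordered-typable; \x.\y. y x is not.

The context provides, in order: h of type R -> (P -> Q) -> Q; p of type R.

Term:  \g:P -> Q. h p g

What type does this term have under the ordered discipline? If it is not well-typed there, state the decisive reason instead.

term : (P -> Q) -> Q
usage: h: 1; p: 1; g (λ-bound): 1
left-to-right use order: h, p, g
typing: well-typed at (P -> Q) -> Q
across the five disciplines: ordered ✓ | linear ✓ | affine ✓ | relevant ✓ | unrestricted ✓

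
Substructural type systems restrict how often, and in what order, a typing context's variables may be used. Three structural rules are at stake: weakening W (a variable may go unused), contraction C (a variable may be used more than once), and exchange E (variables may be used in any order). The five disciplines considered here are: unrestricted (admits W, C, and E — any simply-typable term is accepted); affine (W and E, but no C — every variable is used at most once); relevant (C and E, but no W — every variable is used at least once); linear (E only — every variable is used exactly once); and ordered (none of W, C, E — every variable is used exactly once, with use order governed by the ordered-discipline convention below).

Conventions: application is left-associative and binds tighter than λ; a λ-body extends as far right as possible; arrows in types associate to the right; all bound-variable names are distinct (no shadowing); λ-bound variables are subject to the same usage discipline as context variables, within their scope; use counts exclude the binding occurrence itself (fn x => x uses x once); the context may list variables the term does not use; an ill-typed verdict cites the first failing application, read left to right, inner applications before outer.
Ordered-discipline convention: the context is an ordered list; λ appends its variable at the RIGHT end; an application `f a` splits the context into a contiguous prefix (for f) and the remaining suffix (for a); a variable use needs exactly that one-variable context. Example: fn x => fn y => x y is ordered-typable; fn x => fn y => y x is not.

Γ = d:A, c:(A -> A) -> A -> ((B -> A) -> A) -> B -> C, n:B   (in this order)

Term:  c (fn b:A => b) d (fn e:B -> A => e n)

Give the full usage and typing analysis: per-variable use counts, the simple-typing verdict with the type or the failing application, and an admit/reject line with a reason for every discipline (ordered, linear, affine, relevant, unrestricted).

use counts: d ×1, c ×1, n ×1, b (λ-bound) ×1, e (λ-bound) ×1
use order (left to right): c, b, d, e, n
typing: well-typed — term : B -> C
ordered ✗ (no contiguous prefix/suffix split fits c, b, d, e, n)
linear ✓ (single use per variable (d, c, n, b, e))
affine ✓ (at most one use each (d, c, n, b, e))
relevant ✓ (every one of d, c, n, b, e appears)
unrestricted ✓ (simply typable at B -> C; W, C, E all held)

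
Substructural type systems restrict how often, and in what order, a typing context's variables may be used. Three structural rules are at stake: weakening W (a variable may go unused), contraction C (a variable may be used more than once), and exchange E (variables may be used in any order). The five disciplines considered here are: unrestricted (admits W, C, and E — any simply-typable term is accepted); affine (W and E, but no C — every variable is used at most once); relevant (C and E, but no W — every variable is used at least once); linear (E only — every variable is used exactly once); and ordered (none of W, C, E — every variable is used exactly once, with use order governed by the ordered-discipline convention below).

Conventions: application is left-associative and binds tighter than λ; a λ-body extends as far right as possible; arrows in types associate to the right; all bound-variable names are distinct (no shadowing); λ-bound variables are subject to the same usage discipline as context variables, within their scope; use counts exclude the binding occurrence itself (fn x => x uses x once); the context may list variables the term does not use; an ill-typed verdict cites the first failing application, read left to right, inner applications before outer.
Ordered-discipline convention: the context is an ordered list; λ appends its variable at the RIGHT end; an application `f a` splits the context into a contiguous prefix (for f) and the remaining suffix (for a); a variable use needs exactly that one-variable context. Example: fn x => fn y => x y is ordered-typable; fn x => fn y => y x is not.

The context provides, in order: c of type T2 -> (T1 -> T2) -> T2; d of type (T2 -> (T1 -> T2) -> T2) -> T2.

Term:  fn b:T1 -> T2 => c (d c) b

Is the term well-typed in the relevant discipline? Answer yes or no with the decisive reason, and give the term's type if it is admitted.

yes — none of c, d, b goes unused; term : (T1 -> T2) -> T2
usage: c: 2×, d: 1×, b (bound): 1×
order of uses: c, d, c, b
typing: ✓ — (T1 -> T2) -> T2
all disciplines: ordered ✗ | linear ✗ | affine ✗ | relevant ✓ | unrestricted ✓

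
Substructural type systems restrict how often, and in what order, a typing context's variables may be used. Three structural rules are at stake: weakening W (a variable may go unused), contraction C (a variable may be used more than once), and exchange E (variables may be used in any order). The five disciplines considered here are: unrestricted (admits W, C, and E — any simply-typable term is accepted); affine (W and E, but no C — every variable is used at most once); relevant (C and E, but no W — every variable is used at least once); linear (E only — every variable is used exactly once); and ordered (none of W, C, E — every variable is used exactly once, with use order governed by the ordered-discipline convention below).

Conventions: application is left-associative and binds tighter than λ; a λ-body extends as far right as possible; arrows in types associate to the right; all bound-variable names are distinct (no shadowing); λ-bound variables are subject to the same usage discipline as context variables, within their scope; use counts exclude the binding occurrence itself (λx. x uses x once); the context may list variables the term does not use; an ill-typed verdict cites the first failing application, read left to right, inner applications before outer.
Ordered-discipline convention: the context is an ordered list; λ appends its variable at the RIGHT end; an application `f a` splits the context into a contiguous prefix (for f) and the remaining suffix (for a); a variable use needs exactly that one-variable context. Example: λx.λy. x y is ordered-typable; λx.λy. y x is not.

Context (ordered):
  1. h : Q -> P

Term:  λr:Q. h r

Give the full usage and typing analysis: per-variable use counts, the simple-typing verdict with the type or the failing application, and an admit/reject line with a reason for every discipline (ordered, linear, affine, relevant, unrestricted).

use counts: h: 1×, r (λ-bound): 1×
order of uses: h, r
typing: well-typed — term : Q -> P
ordered: ✓ — one use each (h, r); ordered split holds
linear: ✓ — h, r: one use apiece
affine: ✓ — none of h, r used more than once
relevant: ✓ — every one of h, r appears
unrestricted: ✓ — well-typed at Q -> P; no restrictions here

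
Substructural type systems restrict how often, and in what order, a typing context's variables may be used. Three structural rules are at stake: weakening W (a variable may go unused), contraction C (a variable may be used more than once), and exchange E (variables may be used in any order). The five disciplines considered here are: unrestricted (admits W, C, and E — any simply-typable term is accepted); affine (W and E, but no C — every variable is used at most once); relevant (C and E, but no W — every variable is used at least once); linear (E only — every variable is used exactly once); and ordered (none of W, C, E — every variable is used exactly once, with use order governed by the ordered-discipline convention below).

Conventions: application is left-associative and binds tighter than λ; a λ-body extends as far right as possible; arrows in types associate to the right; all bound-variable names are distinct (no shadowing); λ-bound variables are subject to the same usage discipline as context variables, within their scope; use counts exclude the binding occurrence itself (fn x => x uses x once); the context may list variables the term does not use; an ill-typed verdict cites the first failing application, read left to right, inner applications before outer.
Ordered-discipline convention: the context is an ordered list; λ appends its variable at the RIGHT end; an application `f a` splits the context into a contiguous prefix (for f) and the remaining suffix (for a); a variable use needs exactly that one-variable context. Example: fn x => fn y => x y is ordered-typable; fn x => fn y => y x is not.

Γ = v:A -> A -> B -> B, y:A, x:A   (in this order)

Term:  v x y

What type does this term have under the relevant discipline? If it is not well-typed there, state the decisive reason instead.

term : B -> B
variable uses: v: 1×, y: 1×, x: 1×
order of uses: v, x, y
typing: the term checks, with type B -> B
across the five disciplines: ordered ✗ · linear ✓ · affine ✓ · relevant ✓ · unrestricted ✓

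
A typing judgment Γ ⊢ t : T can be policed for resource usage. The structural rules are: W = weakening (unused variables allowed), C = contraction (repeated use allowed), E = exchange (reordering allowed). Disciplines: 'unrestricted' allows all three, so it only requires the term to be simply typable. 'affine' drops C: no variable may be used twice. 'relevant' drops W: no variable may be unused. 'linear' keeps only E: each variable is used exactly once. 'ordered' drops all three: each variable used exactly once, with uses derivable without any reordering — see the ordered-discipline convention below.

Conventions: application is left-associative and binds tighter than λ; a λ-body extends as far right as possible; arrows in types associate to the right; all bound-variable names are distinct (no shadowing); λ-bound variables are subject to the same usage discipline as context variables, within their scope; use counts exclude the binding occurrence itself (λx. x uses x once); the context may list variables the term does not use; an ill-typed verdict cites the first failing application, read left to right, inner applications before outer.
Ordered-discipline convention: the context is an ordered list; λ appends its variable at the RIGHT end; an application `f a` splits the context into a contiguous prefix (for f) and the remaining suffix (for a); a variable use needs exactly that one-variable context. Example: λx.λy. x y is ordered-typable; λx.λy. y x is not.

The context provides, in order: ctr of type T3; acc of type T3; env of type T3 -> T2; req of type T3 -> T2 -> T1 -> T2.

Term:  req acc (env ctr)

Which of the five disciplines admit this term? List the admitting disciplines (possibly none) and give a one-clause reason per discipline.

admitted by: linear, affine, relevant, unrestricted
usage: ctr: 1×, acc: 1×, env: 1×, req: 1×
uses in reading order: req, acc, env, ctr
typing: ✓ — T1 -> T2
ordered ✗ (no contiguous prefix/suffix split fits req, acc, env, ctr)
linear ✓ (ctr, acc, env, req: one use apiece)
affine ✓ (at most one use each (ctr, acc, env, req))
relevant ✓ (none of ctr, acc, env, req goes unused)
unrestricted ✓ (type-checks (T1 -> T2) and nothing is barred)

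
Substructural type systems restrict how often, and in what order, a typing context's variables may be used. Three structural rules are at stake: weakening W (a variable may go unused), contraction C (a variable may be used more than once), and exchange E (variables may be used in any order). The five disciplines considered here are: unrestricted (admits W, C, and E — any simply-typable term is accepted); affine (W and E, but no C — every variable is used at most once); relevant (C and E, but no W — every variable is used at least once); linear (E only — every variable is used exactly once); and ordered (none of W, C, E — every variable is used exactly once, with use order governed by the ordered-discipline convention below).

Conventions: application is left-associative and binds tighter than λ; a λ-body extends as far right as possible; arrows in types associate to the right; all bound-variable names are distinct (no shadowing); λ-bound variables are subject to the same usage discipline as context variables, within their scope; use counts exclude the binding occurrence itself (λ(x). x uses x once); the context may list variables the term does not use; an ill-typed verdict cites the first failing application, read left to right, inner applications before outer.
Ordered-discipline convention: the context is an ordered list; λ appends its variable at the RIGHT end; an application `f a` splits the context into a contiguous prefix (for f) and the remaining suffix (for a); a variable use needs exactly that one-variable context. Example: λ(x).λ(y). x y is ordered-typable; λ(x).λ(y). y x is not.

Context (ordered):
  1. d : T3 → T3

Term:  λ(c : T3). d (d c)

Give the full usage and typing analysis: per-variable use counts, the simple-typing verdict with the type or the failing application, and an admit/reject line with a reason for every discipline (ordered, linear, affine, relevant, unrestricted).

use counts: d: 2; c (λ-bound): 1
use order (left to right): d, d, c
typing: the term checks, with type T3 → T3
ordered: ✗, needs contraction — d ×2
linear: ✗, needs contraction — d ×2
affine: ✗, needs contraction — d ×2
relevant: ✓, d, c: all used, weakening unneeded
unrestricted: ✓, type-checks (T3 → T3) and nothing is barred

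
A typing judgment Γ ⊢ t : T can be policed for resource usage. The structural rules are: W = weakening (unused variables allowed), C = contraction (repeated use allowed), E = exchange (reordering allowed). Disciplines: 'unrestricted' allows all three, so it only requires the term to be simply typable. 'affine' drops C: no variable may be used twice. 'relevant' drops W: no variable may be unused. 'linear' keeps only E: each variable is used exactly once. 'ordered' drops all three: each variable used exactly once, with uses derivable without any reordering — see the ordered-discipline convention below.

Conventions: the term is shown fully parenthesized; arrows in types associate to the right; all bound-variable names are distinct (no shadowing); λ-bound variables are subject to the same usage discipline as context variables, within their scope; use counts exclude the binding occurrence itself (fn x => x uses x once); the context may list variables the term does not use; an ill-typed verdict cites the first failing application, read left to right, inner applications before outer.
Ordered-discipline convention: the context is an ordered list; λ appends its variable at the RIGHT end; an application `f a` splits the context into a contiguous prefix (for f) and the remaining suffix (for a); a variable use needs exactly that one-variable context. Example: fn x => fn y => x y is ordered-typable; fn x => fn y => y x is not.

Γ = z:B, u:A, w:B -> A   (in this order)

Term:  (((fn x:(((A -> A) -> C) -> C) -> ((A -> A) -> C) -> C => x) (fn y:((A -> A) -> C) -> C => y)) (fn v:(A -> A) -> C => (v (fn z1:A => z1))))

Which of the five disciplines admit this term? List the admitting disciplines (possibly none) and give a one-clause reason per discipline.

admitted in: affine, unrestricted
variable uses: z ×0, u ×0, w ×0, x (bound) ×1, y (bound) ×1, v (bound) ×1, z1 (bound) ×1
uses in reading order: x, y, v, z1
typing: well-typed — term : ((A -> A) -> C) -> C
ordered ✗ (unused: z, u, w — weakening required)
linear ✗ (unused: z, u, w — weakening required)
affine ✓ (z, u, w, x, y, v, z1: no repeats, contraction unneeded)
relevant ✗ (unused: z, u, w — weakening required)
unrestricted ✓ (well-typed at ((A -> A) -> C) -> C; no restrictions here)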